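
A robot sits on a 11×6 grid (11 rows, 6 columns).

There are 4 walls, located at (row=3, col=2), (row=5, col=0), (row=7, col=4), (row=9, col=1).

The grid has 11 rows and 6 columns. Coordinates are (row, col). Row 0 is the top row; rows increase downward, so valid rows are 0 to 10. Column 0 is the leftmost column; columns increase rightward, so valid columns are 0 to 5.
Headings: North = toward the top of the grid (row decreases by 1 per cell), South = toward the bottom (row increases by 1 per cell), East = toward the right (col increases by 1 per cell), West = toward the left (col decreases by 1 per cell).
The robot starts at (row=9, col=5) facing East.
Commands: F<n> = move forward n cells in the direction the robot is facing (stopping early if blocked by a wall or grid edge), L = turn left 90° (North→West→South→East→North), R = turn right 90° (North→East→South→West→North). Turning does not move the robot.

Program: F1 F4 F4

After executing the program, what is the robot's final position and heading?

Answer: Final position: (row=9, col=5), facing East

Derivation:
Start: (row=9, col=5), facing East
  F1: move forward 0/1 (blocked), now at (row=9, col=5)
  F4: move forward 0/4 (blocked), now at (row=9, col=5)
  F4: move forward 0/4 (blocked), now at (row=9, col=5)
Final: (row=9, col=5), facing East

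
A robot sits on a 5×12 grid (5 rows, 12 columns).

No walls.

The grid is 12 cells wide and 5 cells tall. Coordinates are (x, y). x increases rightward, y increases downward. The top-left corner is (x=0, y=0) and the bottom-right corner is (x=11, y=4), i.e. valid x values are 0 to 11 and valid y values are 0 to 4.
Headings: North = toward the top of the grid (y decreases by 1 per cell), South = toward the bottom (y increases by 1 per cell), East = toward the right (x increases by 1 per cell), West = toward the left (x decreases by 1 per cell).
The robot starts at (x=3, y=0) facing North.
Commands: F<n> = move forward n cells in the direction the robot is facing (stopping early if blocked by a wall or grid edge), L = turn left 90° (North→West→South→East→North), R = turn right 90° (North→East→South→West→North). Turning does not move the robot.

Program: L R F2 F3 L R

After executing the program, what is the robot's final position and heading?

Start: (x=3, y=0), facing North
  L: turn left, now facing West
  R: turn right, now facing North
  F2: move forward 0/2 (blocked), now at (x=3, y=0)
  F3: move forward 0/3 (blocked), now at (x=3, y=0)
  L: turn left, now facing West
  R: turn right, now facing North
Final: (x=3, y=0), facing North

Answer: Final position: (x=3, y=0), facing North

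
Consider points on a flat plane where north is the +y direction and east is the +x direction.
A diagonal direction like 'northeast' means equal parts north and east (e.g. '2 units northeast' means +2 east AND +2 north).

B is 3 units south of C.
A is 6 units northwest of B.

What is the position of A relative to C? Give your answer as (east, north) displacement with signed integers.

Answer: A is at (east=-6, north=3) relative to C.

Derivation:
Place C at the origin (east=0, north=0).
  B is 3 units south of C: delta (east=+0, north=-3); B at (east=0, north=-3).
  A is 6 units northwest of B: delta (east=-6, north=+6); A at (east=-6, north=3).
Therefore A relative to C: (east=-6, north=3).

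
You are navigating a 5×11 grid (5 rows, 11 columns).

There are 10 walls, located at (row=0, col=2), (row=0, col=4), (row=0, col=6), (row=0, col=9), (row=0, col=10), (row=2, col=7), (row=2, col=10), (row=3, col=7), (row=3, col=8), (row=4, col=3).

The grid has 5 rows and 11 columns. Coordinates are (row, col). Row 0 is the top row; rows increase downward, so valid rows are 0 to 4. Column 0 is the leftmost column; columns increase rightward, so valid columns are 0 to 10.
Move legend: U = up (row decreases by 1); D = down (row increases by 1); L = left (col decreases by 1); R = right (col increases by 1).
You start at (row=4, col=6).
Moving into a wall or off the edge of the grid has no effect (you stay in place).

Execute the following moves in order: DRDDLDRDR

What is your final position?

Start: (row=4, col=6)
  D (down): blocked, stay at (row=4, col=6)
  R (right): (row=4, col=6) -> (row=4, col=7)
  D (down): blocked, stay at (row=4, col=7)
  D (down): blocked, stay at (row=4, col=7)
  L (left): (row=4, col=7) -> (row=4, col=6)
  D (down): blocked, stay at (row=4, col=6)
  R (right): (row=4, col=6) -> (row=4, col=7)
  D (down): blocked, stay at (row=4, col=7)
  R (right): (row=4, col=7) -> (row=4, col=8)
Final: (row=4, col=8)

Answer: Final position: (row=4, col=8)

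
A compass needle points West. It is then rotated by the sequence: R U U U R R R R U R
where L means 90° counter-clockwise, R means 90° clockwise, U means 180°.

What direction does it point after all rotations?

Start: West
  R (right (90° clockwise)) -> North
  U (U-turn (180°)) -> South
  U (U-turn (180°)) -> North
  U (U-turn (180°)) -> South
  R (right (90° clockwise)) -> West
  R (right (90° clockwise)) -> North
  R (right (90° clockwise)) -> East
  R (right (90° clockwise)) -> South
  U (U-turn (180°)) -> North
  R (right (90° clockwise)) -> East
Final: East

Answer: Final heading: East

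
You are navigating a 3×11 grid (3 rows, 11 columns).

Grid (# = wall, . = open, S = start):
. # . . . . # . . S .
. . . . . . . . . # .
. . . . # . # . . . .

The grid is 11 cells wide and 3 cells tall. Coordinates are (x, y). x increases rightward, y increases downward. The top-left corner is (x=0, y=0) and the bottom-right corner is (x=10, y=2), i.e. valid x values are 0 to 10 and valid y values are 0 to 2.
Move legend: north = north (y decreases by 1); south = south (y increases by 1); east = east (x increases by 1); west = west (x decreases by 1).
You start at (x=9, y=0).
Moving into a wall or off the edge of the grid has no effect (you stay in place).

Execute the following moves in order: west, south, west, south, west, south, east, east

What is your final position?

Answer: Final position: (x=9, y=2)

Derivation:
Start: (x=9, y=0)
  west (west): (x=9, y=0) -> (x=8, y=0)
  south (south): (x=8, y=0) -> (x=8, y=1)
  west (west): (x=8, y=1) -> (x=7, y=1)
  south (south): (x=7, y=1) -> (x=7, y=2)
  west (west): blocked, stay at (x=7, y=2)
  south (south): blocked, stay at (x=7, y=2)
  east (east): (x=7, y=2) -> (x=8, y=2)
  east (east): (x=8, y=2) -> (x=9, y=2)
Final: (x=9, y=2)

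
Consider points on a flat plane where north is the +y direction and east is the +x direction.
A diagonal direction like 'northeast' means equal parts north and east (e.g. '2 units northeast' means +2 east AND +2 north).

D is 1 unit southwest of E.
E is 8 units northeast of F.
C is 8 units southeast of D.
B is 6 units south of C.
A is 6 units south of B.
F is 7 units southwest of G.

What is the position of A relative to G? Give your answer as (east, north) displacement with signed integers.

Place G at the origin (east=0, north=0).
  F is 7 units southwest of G: delta (east=-7, north=-7); F at (east=-7, north=-7).
  E is 8 units northeast of F: delta (east=+8, north=+8); E at (east=1, north=1).
  D is 1 unit southwest of E: delta (east=-1, north=-1); D at (east=0, north=0).
  C is 8 units southeast of D: delta (east=+8, north=-8); C at (east=8, north=-8).
  B is 6 units south of C: delta (east=+0, north=-6); B at (east=8, north=-14).
  A is 6 units south of B: delta (east=+0, north=-6); A at (east=8, north=-20).
Therefore A relative to G: (east=8, north=-20).

Answer: A is at (east=8, north=-20) relative to G.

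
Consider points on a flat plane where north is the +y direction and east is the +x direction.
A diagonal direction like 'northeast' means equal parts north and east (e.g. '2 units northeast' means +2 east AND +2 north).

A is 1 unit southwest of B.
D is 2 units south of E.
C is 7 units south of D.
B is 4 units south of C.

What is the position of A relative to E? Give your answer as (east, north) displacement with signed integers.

Answer: A is at (east=-1, north=-14) relative to E.

Derivation:
Place E at the origin (east=0, north=0).
  D is 2 units south of E: delta (east=+0, north=-2); D at (east=0, north=-2).
  C is 7 units south of D: delta (east=+0, north=-7); C at (east=0, north=-9).
  B is 4 units south of C: delta (east=+0, north=-4); B at (east=0, north=-13).
  A is 1 unit southwest of B: delta (east=-1, north=-1); A at (east=-1, north=-14).
Therefore A relative to E: (east=-1, north=-14).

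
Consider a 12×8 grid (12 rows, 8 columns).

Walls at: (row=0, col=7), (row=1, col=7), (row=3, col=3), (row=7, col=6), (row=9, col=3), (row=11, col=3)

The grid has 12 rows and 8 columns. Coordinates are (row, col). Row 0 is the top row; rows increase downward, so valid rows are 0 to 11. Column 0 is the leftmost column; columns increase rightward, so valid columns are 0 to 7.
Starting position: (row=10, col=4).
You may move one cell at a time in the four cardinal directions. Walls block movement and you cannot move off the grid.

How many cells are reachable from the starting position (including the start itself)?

Answer: Reachable cells: 90

Derivation:
BFS flood-fill from (row=10, col=4):
  Distance 0: (row=10, col=4)
  Distance 1: (row=9, col=4), (row=10, col=3), (row=10, col=5), (row=11, col=4)
  Distance 2: (row=8, col=4), (row=9, col=5), (row=10, col=2), (row=10, col=6), (row=11, col=5)
  Distance 3: (row=7, col=4), (row=8, col=3), (row=8, col=5), (row=9, col=2), (row=9, col=6), (row=10, col=1), (row=10, col=7), (row=11, col=2), (row=11, col=6)
  Distance 4: (row=6, col=4), (row=7, col=3), (row=7, col=5), (row=8, col=2), (row=8, col=6), (row=9, col=1), (row=9, col=7), (row=10, col=0), (row=11, col=1), (row=11, col=7)
  Distance 5: (row=5, col=4), (row=6, col=3), (row=6, col=5), (row=7, col=2), (row=8, col=1), (row=8, col=7), (row=9, col=0), (row=11, col=0)
  Distance 6: (row=4, col=4), (row=5, col=3), (row=5, col=5), (row=6, col=2), (row=6, col=6), (row=7, col=1), (row=7, col=7), (row=8, col=0)
  Distance 7: (row=3, col=4), (row=4, col=3), (row=4, col=5), (row=5, col=2), (row=5, col=6), (row=6, col=1), (row=6, col=7), (row=7, col=0)
  Distance 8: (row=2, col=4), (row=3, col=5), (row=4, col=2), (row=4, col=6), (row=5, col=1), (row=5, col=7), (row=6, col=0)
  Distance 9: (row=1, col=4), (row=2, col=3), (row=2, col=5), (row=3, col=2), (row=3, col=6), (row=4, col=1), (row=4, col=7), (row=5, col=0)
  Distance 10: (row=0, col=4), (row=1, col=3), (row=1, col=5), (row=2, col=2), (row=2, col=6), (row=3, col=1), (row=3, col=7), (row=4, col=0)
  Distance 11: (row=0, col=3), (row=0, col=5), (row=1, col=2), (row=1, col=6), (row=2, col=1), (row=2, col=7), (row=3, col=0)
  Distance 12: (row=0, col=2), (row=0, col=6), (row=1, col=1), (row=2, col=0)
  Distance 13: (row=0, col=1), (row=1, col=0)
  Distance 14: (row=0, col=0)
Total reachable: 90 (grid has 90 open cells total)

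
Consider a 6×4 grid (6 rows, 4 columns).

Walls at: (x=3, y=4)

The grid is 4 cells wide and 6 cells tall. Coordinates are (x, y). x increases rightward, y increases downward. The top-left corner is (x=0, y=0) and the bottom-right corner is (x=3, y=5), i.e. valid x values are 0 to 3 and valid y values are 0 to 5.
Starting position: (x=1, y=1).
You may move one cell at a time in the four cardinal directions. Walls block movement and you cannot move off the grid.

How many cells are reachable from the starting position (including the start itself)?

Answer: Reachable cells: 23

Derivation:
BFS flood-fill from (x=1, y=1):
  Distance 0: (x=1, y=1)
  Distance 1: (x=1, y=0), (x=0, y=1), (x=2, y=1), (x=1, y=2)
  Distance 2: (x=0, y=0), (x=2, y=0), (x=3, y=1), (x=0, y=2), (x=2, y=2), (x=1, y=3)
  Distance 3: (x=3, y=0), (x=3, y=2), (x=0, y=3), (x=2, y=3), (x=1, y=4)
  Distance 4: (x=3, y=3), (x=0, y=4), (x=2, y=4), (x=1, y=5)
  Distance 5: (x=0, y=5), (x=2, y=5)
  Distance 6: (x=3, y=5)
Total reachable: 23 (grid has 23 open cells total)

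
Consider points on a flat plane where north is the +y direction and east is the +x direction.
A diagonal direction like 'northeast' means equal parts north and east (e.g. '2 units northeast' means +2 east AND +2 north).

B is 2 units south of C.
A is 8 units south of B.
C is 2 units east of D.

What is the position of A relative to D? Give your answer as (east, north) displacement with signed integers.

Place D at the origin (east=0, north=0).
  C is 2 units east of D: delta (east=+2, north=+0); C at (east=2, north=0).
  B is 2 units south of C: delta (east=+0, north=-2); B at (east=2, north=-2).
  A is 8 units south of B: delta (east=+0, north=-8); A at (east=2, north=-10).
Therefore A relative to D: (east=2, north=-10).

Answer: A is at (east=2, north=-10) relative to D.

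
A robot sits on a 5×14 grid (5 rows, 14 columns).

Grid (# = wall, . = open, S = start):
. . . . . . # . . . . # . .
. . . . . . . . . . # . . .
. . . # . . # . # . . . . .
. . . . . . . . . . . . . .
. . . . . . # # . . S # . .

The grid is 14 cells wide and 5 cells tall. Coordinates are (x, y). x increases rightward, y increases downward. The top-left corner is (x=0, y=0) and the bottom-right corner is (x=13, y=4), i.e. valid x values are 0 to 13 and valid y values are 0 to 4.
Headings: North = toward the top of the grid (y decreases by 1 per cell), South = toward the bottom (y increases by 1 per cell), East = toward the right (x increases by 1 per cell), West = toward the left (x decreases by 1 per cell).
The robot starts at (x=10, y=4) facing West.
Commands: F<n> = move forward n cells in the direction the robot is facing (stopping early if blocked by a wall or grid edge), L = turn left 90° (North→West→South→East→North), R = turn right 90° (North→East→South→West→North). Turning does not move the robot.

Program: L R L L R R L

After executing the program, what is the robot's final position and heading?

Answer: Final position: (x=10, y=4), facing South

Derivation:
Start: (x=10, y=4), facing West
  L: turn left, now facing South
  R: turn right, now facing West
  L: turn left, now facing South
  L: turn left, now facing East
  R: turn right, now facing South
  R: turn right, now facing West
  L: turn left, now facing South
Final: (x=10, y=4), facing South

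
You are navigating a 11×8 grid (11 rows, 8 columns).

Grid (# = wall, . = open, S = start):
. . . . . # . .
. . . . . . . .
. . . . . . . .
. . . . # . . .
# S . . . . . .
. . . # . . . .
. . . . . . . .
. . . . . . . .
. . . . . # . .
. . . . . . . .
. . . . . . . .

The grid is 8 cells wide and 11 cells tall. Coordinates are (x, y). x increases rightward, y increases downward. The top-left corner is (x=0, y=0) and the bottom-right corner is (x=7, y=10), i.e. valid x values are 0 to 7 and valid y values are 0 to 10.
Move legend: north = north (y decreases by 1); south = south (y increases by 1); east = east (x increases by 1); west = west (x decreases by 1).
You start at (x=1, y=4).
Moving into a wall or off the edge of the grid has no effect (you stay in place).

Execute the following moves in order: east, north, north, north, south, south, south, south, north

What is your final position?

Answer: Final position: (x=2, y=4)

Derivation:
Start: (x=1, y=4)
  east (east): (x=1, y=4) -> (x=2, y=4)
  north (north): (x=2, y=4) -> (x=2, y=3)
  north (north): (x=2, y=3) -> (x=2, y=2)
  north (north): (x=2, y=2) -> (x=2, y=1)
  south (south): (x=2, y=1) -> (x=2, y=2)
  south (south): (x=2, y=2) -> (x=2, y=3)
  south (south): (x=2, y=3) -> (x=2, y=4)
  south (south): (x=2, y=4) -> (x=2, y=5)
  north (north): (x=2, y=5) -> (x=2, y=4)
Final: (x=2, y=4)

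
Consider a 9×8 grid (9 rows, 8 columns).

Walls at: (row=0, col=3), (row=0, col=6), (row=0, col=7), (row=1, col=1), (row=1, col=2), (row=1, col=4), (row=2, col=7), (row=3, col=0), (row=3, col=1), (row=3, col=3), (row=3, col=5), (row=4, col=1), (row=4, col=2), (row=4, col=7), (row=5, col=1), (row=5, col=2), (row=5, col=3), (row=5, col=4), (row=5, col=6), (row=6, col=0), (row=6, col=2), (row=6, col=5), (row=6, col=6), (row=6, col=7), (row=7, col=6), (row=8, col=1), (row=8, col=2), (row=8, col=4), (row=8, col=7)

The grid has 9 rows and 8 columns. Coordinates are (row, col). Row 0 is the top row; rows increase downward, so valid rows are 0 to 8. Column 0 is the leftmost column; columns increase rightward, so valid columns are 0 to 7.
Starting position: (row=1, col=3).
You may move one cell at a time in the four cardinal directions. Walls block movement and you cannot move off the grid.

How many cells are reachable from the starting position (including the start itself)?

Answer: Reachable cells: 26

Derivation:
BFS flood-fill from (row=1, col=3):
  Distance 0: (row=1, col=3)
  Distance 1: (row=2, col=3)
  Distance 2: (row=2, col=2), (row=2, col=4)
  Distance 3: (row=2, col=1), (row=2, col=5), (row=3, col=2), (row=3, col=4)
  Distance 4: (row=1, col=5), (row=2, col=0), (row=2, col=6), (row=4, col=4)
  Distance 5: (row=0, col=5), (row=1, col=0), (row=1, col=6), (row=3, col=6), (row=4, col=3), (row=4, col=5)
  Distance 6: (row=0, col=0), (row=0, col=4), (row=1, col=7), (row=3, col=7), (row=4, col=6), (row=5, col=5)
  Distance 7: (row=0, col=1)
  Distance 8: (row=0, col=2)
Total reachable: 26 (grid has 43 open cells total)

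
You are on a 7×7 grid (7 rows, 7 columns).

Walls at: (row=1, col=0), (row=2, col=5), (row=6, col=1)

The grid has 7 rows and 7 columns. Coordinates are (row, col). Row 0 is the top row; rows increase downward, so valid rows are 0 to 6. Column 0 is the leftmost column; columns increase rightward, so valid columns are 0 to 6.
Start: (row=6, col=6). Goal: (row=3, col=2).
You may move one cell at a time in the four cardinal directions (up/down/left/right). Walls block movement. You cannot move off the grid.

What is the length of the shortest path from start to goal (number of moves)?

Answer: Shortest path length: 7

Derivation:
BFS from (row=6, col=6) until reaching (row=3, col=2):
  Distance 0: (row=6, col=6)
  Distance 1: (row=5, col=6), (row=6, col=5)
  Distance 2: (row=4, col=6), (row=5, col=5), (row=6, col=4)
  Distance 3: (row=3, col=6), (row=4, col=5), (row=5, col=4), (row=6, col=3)
  Distance 4: (row=2, col=6), (row=3, col=5), (row=4, col=4), (row=5, col=3), (row=6, col=2)
  Distance 5: (row=1, col=6), (row=3, col=4), (row=4, col=3), (row=5, col=2)
  Distance 6: (row=0, col=6), (row=1, col=5), (row=2, col=4), (row=3, col=3), (row=4, col=2), (row=5, col=1)
  Distance 7: (row=0, col=5), (row=1, col=4), (row=2, col=3), (row=3, col=2), (row=4, col=1), (row=5, col=0)  <- goal reached here
One shortest path (7 moves): (row=6, col=6) -> (row=6, col=5) -> (row=6, col=4) -> (row=6, col=3) -> (row=6, col=2) -> (row=5, col=2) -> (row=4, col=2) -> (row=3, col=2)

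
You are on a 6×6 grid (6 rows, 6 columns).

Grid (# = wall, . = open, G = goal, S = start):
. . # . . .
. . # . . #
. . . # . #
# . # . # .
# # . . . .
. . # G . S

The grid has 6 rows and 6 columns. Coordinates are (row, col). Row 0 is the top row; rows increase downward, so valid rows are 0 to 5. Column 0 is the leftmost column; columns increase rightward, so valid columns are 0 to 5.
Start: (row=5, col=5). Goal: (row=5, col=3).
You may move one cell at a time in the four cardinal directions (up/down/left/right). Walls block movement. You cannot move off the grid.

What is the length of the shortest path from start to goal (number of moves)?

Answer: Shortest path length: 2

Derivation:
BFS from (row=5, col=5) until reaching (row=5, col=3):
  Distance 0: (row=5, col=5)
  Distance 1: (row=4, col=5), (row=5, col=4)
  Distance 2: (row=3, col=5), (row=4, col=4), (row=5, col=3)  <- goal reached here
One shortest path (2 moves): (row=5, col=5) -> (row=5, col=4) -> (row=5, col=3)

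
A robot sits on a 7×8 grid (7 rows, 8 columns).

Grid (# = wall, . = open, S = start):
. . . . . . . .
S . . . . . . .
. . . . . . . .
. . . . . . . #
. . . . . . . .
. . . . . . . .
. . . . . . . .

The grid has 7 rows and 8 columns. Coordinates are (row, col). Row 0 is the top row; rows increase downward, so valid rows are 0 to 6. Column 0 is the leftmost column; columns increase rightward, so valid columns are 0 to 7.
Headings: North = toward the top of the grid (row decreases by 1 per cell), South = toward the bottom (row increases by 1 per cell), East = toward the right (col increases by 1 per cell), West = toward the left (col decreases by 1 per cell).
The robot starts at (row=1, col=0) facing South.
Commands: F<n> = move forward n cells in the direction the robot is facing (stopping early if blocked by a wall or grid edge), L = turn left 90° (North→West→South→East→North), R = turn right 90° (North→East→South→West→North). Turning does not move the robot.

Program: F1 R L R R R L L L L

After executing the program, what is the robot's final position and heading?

Start: (row=1, col=0), facing South
  F1: move forward 1, now at (row=2, col=0)
  R: turn right, now facing West
  L: turn left, now facing South
  R: turn right, now facing West
  R: turn right, now facing North
  R: turn right, now facing East
  L: turn left, now facing North
  L: turn left, now facing West
  L: turn left, now facing South
  L: turn left, now facing East
Final: (row=2, col=0), facing East

Answer: Final position: (row=2, col=0), facing East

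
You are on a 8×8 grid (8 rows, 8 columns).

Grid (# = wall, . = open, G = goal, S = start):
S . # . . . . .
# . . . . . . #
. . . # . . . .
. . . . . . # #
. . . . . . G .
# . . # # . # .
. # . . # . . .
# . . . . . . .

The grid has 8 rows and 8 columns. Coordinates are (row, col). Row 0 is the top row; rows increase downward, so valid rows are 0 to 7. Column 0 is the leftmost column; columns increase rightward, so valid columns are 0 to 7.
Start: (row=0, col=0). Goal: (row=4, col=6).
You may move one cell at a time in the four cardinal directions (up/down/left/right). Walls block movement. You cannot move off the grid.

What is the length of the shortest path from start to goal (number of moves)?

BFS from (row=0, col=0) until reaching (row=4, col=6):
  Distance 0: (row=0, col=0)
  Distance 1: (row=0, col=1)
  Distance 2: (row=1, col=1)
  Distance 3: (row=1, col=2), (row=2, col=1)
  Distance 4: (row=1, col=3), (row=2, col=0), (row=2, col=2), (row=3, col=1)
  Distance 5: (row=0, col=3), (row=1, col=4), (row=3, col=0), (row=3, col=2), (row=4, col=1)
  Distance 6: (row=0, col=4), (row=1, col=5), (row=2, col=4), (row=3, col=3), (row=4, col=0), (row=4, col=2), (row=5, col=1)
  Distance 7: (row=0, col=5), (row=1, col=6), (row=2, col=5), (row=3, col=4), (row=4, col=3), (row=5, col=2)
  Distance 8: (row=0, col=6), (row=2, col=6), (row=3, col=5), (row=4, col=4), (row=6, col=2)
  Distance 9: (row=0, col=7), (row=2, col=7), (row=4, col=5), (row=6, col=3), (row=7, col=2)
  Distance 10: (row=4, col=6), (row=5, col=5), (row=7, col=1), (row=7, col=3)  <- goal reached here
One shortest path (10 moves): (row=0, col=0) -> (row=0, col=1) -> (row=1, col=1) -> (row=1, col=2) -> (row=1, col=3) -> (row=1, col=4) -> (row=1, col=5) -> (row=2, col=5) -> (row=3, col=5) -> (row=4, col=5) -> (row=4, col=6)

Answer: Shortest path length: 10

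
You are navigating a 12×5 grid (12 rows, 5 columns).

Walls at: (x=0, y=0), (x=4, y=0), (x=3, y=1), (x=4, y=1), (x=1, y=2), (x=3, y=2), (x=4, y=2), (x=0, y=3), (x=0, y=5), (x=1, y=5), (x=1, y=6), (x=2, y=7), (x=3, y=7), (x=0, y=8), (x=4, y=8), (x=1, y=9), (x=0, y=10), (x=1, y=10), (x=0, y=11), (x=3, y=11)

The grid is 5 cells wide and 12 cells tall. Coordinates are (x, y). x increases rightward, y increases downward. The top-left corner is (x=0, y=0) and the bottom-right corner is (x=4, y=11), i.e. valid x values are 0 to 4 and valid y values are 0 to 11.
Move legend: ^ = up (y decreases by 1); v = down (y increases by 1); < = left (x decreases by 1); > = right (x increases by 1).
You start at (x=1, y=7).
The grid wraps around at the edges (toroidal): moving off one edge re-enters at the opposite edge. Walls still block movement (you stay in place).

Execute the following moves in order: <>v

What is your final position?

Start: (x=1, y=7)
  < (left): (x=1, y=7) -> (x=0, y=7)
  > (right): (x=0, y=7) -> (x=1, y=7)
  v (down): (x=1, y=7) -> (x=1, y=8)
Final: (x=1, y=8)

Answer: Final position: (x=1, y=8)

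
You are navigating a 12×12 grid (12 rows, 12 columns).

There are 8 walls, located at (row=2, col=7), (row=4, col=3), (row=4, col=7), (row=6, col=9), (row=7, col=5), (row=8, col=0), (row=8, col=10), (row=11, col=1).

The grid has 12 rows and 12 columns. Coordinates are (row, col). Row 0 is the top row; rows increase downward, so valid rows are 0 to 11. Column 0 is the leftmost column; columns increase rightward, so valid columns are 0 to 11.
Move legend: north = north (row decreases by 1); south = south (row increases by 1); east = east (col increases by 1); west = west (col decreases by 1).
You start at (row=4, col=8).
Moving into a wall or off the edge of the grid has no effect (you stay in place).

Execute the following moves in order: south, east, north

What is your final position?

Answer: Final position: (row=4, col=9)

Derivation:
Start: (row=4, col=8)
  south (south): (row=4, col=8) -> (row=5, col=8)
  east (east): (row=5, col=8) -> (row=5, col=9)
  north (north): (row=5, col=9) -> (row=4, col=9)
Final: (row=4, col=9)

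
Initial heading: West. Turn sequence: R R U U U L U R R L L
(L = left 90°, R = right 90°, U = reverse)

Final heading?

Answer: Final heading: North

Derivation:
Start: West
  R (right (90° clockwise)) -> North
  R (right (90° clockwise)) -> East
  U (U-turn (180°)) -> West
  U (U-turn (180°)) -> East
  U (U-turn (180°)) -> West
  L (left (90° counter-clockwise)) -> South
  U (U-turn (180°)) -> North
  R (right (90° clockwise)) -> East
  R (right (90° clockwise)) -> South
  L (left (90° counter-clockwise)) -> East
  L (left (90° counter-clockwise)) -> North
Final: North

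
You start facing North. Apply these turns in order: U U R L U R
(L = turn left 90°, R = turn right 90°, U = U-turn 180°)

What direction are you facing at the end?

Answer: Final heading: West

Derivation:
Start: North
  U (U-turn (180°)) -> South
  U (U-turn (180°)) -> North
  R (right (90° clockwise)) -> East
  L (left (90° counter-clockwise)) -> North
  U (U-turn (180°)) -> South
  R (right (90° clockwise)) -> West
Final: West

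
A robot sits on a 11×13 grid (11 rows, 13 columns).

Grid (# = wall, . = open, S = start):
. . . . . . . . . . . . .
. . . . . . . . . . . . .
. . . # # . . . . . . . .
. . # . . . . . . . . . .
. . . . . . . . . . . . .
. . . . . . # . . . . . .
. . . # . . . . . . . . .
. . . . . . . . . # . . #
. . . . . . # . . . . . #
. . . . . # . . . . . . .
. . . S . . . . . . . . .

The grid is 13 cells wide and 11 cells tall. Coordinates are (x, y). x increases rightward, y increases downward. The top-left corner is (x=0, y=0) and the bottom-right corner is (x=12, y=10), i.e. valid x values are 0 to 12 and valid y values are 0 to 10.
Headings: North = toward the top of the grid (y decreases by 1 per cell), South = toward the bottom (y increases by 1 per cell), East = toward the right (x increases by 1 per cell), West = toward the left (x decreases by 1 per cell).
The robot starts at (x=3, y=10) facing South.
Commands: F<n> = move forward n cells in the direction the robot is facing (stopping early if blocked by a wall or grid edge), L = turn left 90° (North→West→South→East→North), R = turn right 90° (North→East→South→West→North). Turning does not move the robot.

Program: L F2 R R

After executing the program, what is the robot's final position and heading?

Answer: Final position: (x=5, y=10), facing West

Derivation:
Start: (x=3, y=10), facing South
  L: turn left, now facing East
  F2: move forward 2, now at (x=5, y=10)
  R: turn right, now facing South
  R: turn right, now facing West
Final: (x=5, y=10), facing West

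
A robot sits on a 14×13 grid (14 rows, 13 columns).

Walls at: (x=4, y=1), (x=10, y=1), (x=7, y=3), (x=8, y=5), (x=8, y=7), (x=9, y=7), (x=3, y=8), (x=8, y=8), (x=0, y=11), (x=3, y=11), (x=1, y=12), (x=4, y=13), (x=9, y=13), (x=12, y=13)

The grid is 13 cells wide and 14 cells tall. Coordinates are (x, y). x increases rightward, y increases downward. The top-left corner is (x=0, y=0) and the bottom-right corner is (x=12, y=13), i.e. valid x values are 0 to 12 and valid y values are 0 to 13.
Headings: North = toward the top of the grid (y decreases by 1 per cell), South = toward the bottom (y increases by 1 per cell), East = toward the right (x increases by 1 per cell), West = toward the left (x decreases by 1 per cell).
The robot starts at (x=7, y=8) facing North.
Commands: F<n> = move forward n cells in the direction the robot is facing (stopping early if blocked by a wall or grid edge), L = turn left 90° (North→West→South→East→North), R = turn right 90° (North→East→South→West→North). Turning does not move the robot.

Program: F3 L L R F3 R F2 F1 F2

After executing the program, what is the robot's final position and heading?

Answer: Final position: (x=4, y=2), facing North

Derivation:
Start: (x=7, y=8), facing North
  F3: move forward 3, now at (x=7, y=5)
  L: turn left, now facing West
  L: turn left, now facing South
  R: turn right, now facing West
  F3: move forward 3, now at (x=4, y=5)
  R: turn right, now facing North
  F2: move forward 2, now at (x=4, y=3)
  F1: move forward 1, now at (x=4, y=2)
  F2: move forward 0/2 (blocked), now at (x=4, y=2)
Final: (x=4, y=2), facing North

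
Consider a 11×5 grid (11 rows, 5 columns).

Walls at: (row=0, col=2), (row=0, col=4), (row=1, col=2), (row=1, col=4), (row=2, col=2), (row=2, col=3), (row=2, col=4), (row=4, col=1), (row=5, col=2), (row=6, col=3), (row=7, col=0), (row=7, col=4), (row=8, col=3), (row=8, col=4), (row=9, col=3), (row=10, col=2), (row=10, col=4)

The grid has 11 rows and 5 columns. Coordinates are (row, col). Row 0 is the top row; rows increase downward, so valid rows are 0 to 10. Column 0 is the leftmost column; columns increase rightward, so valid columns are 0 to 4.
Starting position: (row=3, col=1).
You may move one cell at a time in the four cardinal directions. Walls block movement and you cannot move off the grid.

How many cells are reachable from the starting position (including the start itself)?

BFS flood-fill from (row=3, col=1):
  Distance 0: (row=3, col=1)
  Distance 1: (row=2, col=1), (row=3, col=0), (row=3, col=2)
  Distance 2: (row=1, col=1), (row=2, col=0), (row=3, col=3), (row=4, col=0), (row=4, col=2)
  Distance 3: (row=0, col=1), (row=1, col=0), (row=3, col=4), (row=4, col=3), (row=5, col=0)
  Distance 4: (row=0, col=0), (row=4, col=4), (row=5, col=1), (row=5, col=3), (row=6, col=0)
  Distance 5: (row=5, col=4), (row=6, col=1)
  Distance 6: (row=6, col=2), (row=6, col=4), (row=7, col=1)
  Distance 7: (row=7, col=2), (row=8, col=1)
  Distance 8: (row=7, col=3), (row=8, col=0), (row=8, col=2), (row=9, col=1)
  Distance 9: (row=9, col=0), (row=9, col=2), (row=10, col=1)
  Distance 10: (row=10, col=0)
Total reachable: 34 (grid has 38 open cells total)

Answer: Reachable cells: 34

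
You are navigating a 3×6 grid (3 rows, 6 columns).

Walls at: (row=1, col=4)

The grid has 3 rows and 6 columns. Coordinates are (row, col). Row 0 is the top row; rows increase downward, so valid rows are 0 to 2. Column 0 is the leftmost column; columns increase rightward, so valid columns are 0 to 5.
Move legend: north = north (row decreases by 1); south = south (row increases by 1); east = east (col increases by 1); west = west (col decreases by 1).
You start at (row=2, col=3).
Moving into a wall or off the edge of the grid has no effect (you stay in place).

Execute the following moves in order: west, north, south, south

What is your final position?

Answer: Final position: (row=2, col=2)

Derivation:
Start: (row=2, col=3)
  west (west): (row=2, col=3) -> (row=2, col=2)
  north (north): (row=2, col=2) -> (row=1, col=2)
  south (south): (row=1, col=2) -> (row=2, col=2)
  south (south): blocked, stay at (row=2, col=2)
Final: (row=2, col=2)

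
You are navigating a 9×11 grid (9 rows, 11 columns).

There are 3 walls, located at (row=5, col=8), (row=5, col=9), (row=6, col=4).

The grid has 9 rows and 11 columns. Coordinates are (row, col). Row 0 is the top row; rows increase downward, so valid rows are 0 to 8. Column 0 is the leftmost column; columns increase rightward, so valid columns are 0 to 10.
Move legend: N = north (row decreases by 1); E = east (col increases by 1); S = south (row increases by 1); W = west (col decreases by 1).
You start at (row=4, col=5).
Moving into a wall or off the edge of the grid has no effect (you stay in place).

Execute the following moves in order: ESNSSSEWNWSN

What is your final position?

Answer: Final position: (row=6, col=5)

Derivation:
Start: (row=4, col=5)
  E (east): (row=4, col=5) -> (row=4, col=6)
  S (south): (row=4, col=6) -> (row=5, col=6)
  N (north): (row=5, col=6) -> (row=4, col=6)
  S (south): (row=4, col=6) -> (row=5, col=6)
  S (south): (row=5, col=6) -> (row=6, col=6)
  S (south): (row=6, col=6) -> (row=7, col=6)
  E (east): (row=7, col=6) -> (row=7, col=7)
  W (west): (row=7, col=7) -> (row=7, col=6)
  N (north): (row=7, col=6) -> (row=6, col=6)
  W (west): (row=6, col=6) -> (row=6, col=5)
  S (south): (row=6, col=5) -> (row=7, col=5)
  N (north): (row=7, col=5) -> (row=6, col=5)
Final: (row=6, col=5)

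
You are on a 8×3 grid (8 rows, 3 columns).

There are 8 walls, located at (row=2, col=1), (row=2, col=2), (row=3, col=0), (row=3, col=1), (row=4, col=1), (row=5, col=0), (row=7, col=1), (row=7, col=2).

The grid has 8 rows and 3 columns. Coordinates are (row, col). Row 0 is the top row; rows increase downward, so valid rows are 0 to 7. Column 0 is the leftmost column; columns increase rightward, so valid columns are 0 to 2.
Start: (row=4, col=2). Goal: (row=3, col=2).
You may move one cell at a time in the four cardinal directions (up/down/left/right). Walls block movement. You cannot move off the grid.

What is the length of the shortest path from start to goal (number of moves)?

Answer: Shortest path length: 1

Derivation:
BFS from (row=4, col=2) until reaching (row=3, col=2):
  Distance 0: (row=4, col=2)
  Distance 1: (row=3, col=2), (row=5, col=2)  <- goal reached here
One shortest path (1 moves): (row=4, col=2) -> (row=3, col=2)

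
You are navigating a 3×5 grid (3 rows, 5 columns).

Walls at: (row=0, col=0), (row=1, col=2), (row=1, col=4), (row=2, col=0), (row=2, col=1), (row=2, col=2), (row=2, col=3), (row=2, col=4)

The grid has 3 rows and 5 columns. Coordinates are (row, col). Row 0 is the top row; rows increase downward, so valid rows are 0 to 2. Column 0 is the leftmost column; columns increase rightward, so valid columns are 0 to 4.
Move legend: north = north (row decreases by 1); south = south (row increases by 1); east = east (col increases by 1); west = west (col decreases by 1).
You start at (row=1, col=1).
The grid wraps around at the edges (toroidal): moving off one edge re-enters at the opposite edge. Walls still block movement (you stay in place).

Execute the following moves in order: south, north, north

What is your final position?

Answer: Final position: (row=0, col=1)

Derivation:
Start: (row=1, col=1)
  south (south): blocked, stay at (row=1, col=1)
  north (north): (row=1, col=1) -> (row=0, col=1)
  north (north): blocked, stay at (row=0, col=1)
Final: (row=0, col=1)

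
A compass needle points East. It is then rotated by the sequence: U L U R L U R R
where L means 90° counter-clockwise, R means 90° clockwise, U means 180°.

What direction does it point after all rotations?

Start: East
  U (U-turn (180°)) -> West
  L (left (90° counter-clockwise)) -> South
  U (U-turn (180°)) -> North
  R (right (90° clockwise)) -> East
  L (left (90° counter-clockwise)) -> North
  U (U-turn (180°)) -> South
  R (right (90° clockwise)) -> West
  R (right (90° clockwise)) -> North
Final: North

Answer: Final heading: North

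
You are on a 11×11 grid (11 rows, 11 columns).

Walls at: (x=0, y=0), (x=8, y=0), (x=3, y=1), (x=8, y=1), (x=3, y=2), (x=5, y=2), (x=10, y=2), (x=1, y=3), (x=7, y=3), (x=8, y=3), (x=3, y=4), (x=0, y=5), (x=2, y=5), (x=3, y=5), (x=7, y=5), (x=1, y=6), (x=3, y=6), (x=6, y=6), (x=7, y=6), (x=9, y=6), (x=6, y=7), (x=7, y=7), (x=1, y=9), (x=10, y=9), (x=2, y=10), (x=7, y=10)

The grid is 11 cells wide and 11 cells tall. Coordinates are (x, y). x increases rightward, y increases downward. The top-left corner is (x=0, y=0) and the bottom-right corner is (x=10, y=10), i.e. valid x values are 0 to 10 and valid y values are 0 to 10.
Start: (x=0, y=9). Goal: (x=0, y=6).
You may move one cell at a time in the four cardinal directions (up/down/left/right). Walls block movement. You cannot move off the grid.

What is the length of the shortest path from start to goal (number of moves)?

BFS from (x=0, y=9) until reaching (x=0, y=6):
  Distance 0: (x=0, y=9)
  Distance 1: (x=0, y=8), (x=0, y=10)
  Distance 2: (x=0, y=7), (x=1, y=8), (x=1, y=10)
  Distance 3: (x=0, y=6), (x=1, y=7), (x=2, y=8)  <- goal reached here
One shortest path (3 moves): (x=0, y=9) -> (x=0, y=8) -> (x=0, y=7) -> (x=0, y=6)

Answer: Shortest path length: 3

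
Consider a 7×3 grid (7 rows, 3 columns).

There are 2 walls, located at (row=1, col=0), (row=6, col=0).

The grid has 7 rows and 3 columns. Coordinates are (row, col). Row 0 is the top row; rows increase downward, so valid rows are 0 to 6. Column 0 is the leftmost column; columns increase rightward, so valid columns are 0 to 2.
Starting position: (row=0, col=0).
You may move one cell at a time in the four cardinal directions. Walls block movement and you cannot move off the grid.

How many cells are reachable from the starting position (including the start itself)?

BFS flood-fill from (row=0, col=0):
  Distance 0: (row=0, col=0)
  Distance 1: (row=0, col=1)
  Distance 2: (row=0, col=2), (row=1, col=1)
  Distance 3: (row=1, col=2), (row=2, col=1)
  Distance 4: (row=2, col=0), (row=2, col=2), (row=3, col=1)
  Distance 5: (row=3, col=0), (row=3, col=2), (row=4, col=1)
  Distance 6: (row=4, col=0), (row=4, col=2), (row=5, col=1)
  Distance 7: (row=5, col=0), (row=5, col=2), (row=6, col=1)
  Distance 8: (row=6, col=2)
Total reachable: 19 (grid has 19 open cells total)

Answer: Reachable cells: 19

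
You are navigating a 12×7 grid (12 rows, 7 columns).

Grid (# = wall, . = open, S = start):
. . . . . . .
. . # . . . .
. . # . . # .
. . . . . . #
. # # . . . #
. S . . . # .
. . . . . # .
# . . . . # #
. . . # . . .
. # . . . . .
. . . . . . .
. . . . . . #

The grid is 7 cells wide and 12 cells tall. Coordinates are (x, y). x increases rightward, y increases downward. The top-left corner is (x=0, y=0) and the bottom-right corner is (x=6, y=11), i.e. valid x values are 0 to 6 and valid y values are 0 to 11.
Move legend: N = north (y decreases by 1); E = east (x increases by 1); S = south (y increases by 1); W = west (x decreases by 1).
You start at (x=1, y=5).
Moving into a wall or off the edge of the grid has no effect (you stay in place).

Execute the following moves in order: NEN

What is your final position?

Answer: Final position: (x=2, y=5)

Derivation:
Start: (x=1, y=5)
  N (north): blocked, stay at (x=1, y=5)
  E (east): (x=1, y=5) -> (x=2, y=5)
  N (north): blocked, stay at (x=2, y=5)
Final: (x=2, y=5)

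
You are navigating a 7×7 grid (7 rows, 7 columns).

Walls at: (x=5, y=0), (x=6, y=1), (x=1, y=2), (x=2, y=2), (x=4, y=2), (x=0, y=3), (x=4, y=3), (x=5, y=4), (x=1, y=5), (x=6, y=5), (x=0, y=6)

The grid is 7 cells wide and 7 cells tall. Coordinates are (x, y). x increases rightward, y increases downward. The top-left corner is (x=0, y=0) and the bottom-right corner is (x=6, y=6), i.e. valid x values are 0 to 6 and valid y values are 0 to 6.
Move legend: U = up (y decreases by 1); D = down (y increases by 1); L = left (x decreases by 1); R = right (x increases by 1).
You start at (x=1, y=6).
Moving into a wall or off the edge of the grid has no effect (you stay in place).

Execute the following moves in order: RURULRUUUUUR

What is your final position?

Answer: Final position: (x=4, y=0)

Derivation:
Start: (x=1, y=6)
  R (right): (x=1, y=6) -> (x=2, y=6)
  U (up): (x=2, y=6) -> (x=2, y=5)
  R (right): (x=2, y=5) -> (x=3, y=5)
  U (up): (x=3, y=5) -> (x=3, y=4)
  L (left): (x=3, y=4) -> (x=2, y=4)
  R (right): (x=2, y=4) -> (x=3, y=4)
  U (up): (x=3, y=4) -> (x=3, y=3)
  U (up): (x=3, y=3) -> (x=3, y=2)
  U (up): (x=3, y=2) -> (x=3, y=1)
  U (up): (x=3, y=1) -> (x=3, y=0)
  U (up): blocked, stay at (x=3, y=0)
  R (right): (x=3, y=0) -> (x=4, y=0)
Final: (x=4, y=0)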